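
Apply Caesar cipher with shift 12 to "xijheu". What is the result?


Caesar cipher: shift "xijheu" by 12
  'x' (pos 23) + 12 = pos 9 = 'j'
  'i' (pos 8) + 12 = pos 20 = 'u'
  'j' (pos 9) + 12 = pos 21 = 'v'
  'h' (pos 7) + 12 = pos 19 = 't'
  'e' (pos 4) + 12 = pos 16 = 'q'
  'u' (pos 20) + 12 = pos 6 = 'g'
Result: juvtqg

juvtqg


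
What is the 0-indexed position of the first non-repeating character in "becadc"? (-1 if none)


Input: becadc
Character frequencies:
  'a': 1
  'b': 1
  'c': 2
  'd': 1
  'e': 1
Scanning left to right for freq == 1:
  Position 0 ('b'): unique! => answer = 0

0


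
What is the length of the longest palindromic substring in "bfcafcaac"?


Input: "bfcafcaac"
Checking substrings for palindromes:
  [5:9] "caac" (len 4) => palindrome
  [6:8] "aa" (len 2) => palindrome
Longest palindromic substring: "caac" with length 4

4


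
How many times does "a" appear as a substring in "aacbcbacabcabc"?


Searching for "a" in "aacbcbacabcabc"
Scanning each position:
  Position 0: "a" => MATCH
  Position 1: "a" => MATCH
  Position 2: "c" => no
  Position 3: "b" => no
  Position 4: "c" => no
  Position 5: "b" => no
  Position 6: "a" => MATCH
  Position 7: "c" => no
  Position 8: "a" => MATCH
  Position 9: "b" => no
  Position 10: "c" => no
  Position 11: "a" => MATCH
  Position 12: "b" => no
  Position 13: "c" => no
Total occurrences: 5

5


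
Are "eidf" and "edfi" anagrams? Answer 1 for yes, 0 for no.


Strings: "eidf", "edfi"
Sorted first:  defi
Sorted second: defi
Sorted forms match => anagrams

1


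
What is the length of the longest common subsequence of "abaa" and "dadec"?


LCS of "abaa" and "dadec"
DP table:
           d    a    d    e    c
      0    0    0    0    0    0
  a   0    0    1    1    1    1
  b   0    0    1    1    1    1
  a   0    0    1    1    1    1
  a   0    0    1    1    1    1
LCS length = dp[4][5] = 1

1


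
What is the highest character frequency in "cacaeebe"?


Input: cacaeebe
Character counts:
  'a': 2
  'b': 1
  'c': 2
  'e': 3
Maximum frequency: 3

3


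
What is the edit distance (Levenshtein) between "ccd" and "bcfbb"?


Computing edit distance: "ccd" -> "bcfbb"
DP table:
           b    c    f    b    b
      0    1    2    3    4    5
  c   1    1    1    2    3    4
  c   2    2    1    2    3    4
  d   3    3    2    2    3    4
Edit distance = dp[3][5] = 4

4


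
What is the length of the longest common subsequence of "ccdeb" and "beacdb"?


LCS of "ccdeb" and "beacdb"
DP table:
           b    e    a    c    d    b
      0    0    0    0    0    0    0
  c   0    0    0    0    1    1    1
  c   0    0    0    0    1    1    1
  d   0    0    0    0    1    2    2
  e   0    0    1    1    1    2    2
  b   0    1    1    1    1    2    3
LCS length = dp[5][6] = 3

3


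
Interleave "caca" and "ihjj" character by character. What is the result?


Interleaving "caca" and "ihjj":
  Position 0: 'c' from first, 'i' from second => "ci"
  Position 1: 'a' from first, 'h' from second => "ah"
  Position 2: 'c' from first, 'j' from second => "cj"
  Position 3: 'a' from first, 'j' from second => "aj"
Result: ciahcjaj

ciahcjaj


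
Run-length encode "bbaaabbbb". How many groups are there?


Input: bbaaabbbb
Scanning for consecutive runs:
  Group 1: 'b' x 2 (positions 0-1)
  Group 2: 'a' x 3 (positions 2-4)
  Group 3: 'b' x 4 (positions 5-8)
Total groups: 3

3


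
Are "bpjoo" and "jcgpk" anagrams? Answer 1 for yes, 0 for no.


Strings: "bpjoo", "jcgpk"
Sorted first:  bjoop
Sorted second: cgjkp
Differ at position 0: 'b' vs 'c' => not anagrams

0


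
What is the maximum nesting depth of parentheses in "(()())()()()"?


Input: "(()())()()()"
Tracking depth:
  Position 0 '(': depth becomes 1
  Position 1 '(': depth becomes 2
  Position 2 ')': depth becomes 1
  Position 3 '(': depth becomes 2
  Position 4 ')': depth becomes 1
  Position 5 ')': depth becomes 0
  Position 6 '(': depth becomes 1
  Position 7 ')': depth becomes 0
  Position 8 '(': depth becomes 1
  Position 9 ')': depth becomes 0
  Position 10 '(': depth becomes 1
  Position 11 ')': depth becomes 0
Maximum depth reached: 2

2


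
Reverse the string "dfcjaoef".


Input: dfcjaoef
Reading characters right to left:
  Position 7: 'f'
  Position 6: 'e'
  Position 5: 'o'
  Position 4: 'a'
  Position 3: 'j'
  Position 2: 'c'
  Position 1: 'f'
  Position 0: 'd'
Reversed: feoajcfd

feoajcfd


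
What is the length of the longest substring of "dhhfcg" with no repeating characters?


Input: "dhhfcg"
Sliding window (track last position of each char):
  Position 0 ('d'): window [0,0] length 1 -- new best
  Position 1 ('h'): window [0,1] length 2 -- new best
  Position 2 ('h'): repeat (last at 1), move window start to 2
  Position 2 ('h'): window [2,2] length 1
  Position 3 ('f'): window [2,3] length 2
  Position 4 ('c'): window [2,4] length 3 -- new best
  Position 5 ('g'): window [2,5] length 4 -- new best
Longest substring with no repeats: "hfcg" with length 4

4


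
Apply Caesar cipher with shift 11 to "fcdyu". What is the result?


Caesar cipher: shift "fcdyu" by 11
  'f' (pos 5) + 11 = pos 16 = 'q'
  'c' (pos 2) + 11 = pos 13 = 'n'
  'd' (pos 3) + 11 = pos 14 = 'o'
  'y' (pos 24) + 11 = pos 9 = 'j'
  'u' (pos 20) + 11 = pos 5 = 'f'
Result: qnojf

qnojf


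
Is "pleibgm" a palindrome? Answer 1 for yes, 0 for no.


Input: pleibgm
Reversed: mgbielp
  Compare pos 0 ('p') with pos 6 ('m'): MISMATCH
  Compare pos 1 ('l') with pos 5 ('g'): MISMATCH
  Compare pos 2 ('e') with pos 4 ('b'): MISMATCH
Result: not a palindrome

0


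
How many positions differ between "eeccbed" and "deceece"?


Comparing "eeccbed" and "deceece" position by position:
  Position 0: 'e' vs 'd' => DIFFER
  Position 1: 'e' vs 'e' => same
  Position 2: 'c' vs 'c' => same
  Position 3: 'c' vs 'e' => DIFFER
  Position 4: 'b' vs 'e' => DIFFER
  Position 5: 'e' vs 'c' => DIFFER
  Position 6: 'd' vs 'e' => DIFFER
Positions that differ: 5

5


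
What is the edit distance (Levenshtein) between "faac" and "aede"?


Computing edit distance: "faac" -> "aede"
DP table:
           a    e    d    e
      0    1    2    3    4
  f   1    1    2    3    4
  a   2    1    2    3    4
  a   3    2    2    3    4
  c   4    3    3    3    4
Edit distance = dp[4][4] = 4

4


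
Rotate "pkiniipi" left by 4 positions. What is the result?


Input: "pkiniipi", rotate left by 4
First 4 characters: "pkin"
Remaining characters: "iipi"
Concatenate remaining + first: "iipi" + "pkin" = "iipipkin"

iipipkin


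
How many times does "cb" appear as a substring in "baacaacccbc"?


Searching for "cb" in "baacaacccbc"
Scanning each position:
  Position 0: "ba" => no
  Position 1: "aa" => no
  Position 2: "ac" => no
  Position 3: "ca" => no
  Position 4: "aa" => no
  Position 5: "ac" => no
  Position 6: "cc" => no
  Position 7: "cc" => no
  Position 8: "cb" => MATCH
  Position 9: "bc" => no
Total occurrences: 1

1


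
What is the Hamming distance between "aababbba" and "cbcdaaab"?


Comparing "aababbba" and "cbcdaaab" position by position:
  Position 0: 'a' vs 'c' => differ
  Position 1: 'a' vs 'b' => differ
  Position 2: 'b' vs 'c' => differ
  Position 3: 'a' vs 'd' => differ
  Position 4: 'b' vs 'a' => differ
  Position 5: 'b' vs 'a' => differ
  Position 6: 'b' vs 'a' => differ
  Position 7: 'a' vs 'b' => differ
Total differences (Hamming distance): 8

8


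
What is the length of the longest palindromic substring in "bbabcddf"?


Input: "bbabcddf"
Checking substrings for palindromes:
  [1:4] "bab" (len 3) => palindrome
  [0:2] "bb" (len 2) => palindrome
  [5:7] "dd" (len 2) => palindrome
Longest palindromic substring: "bab" with length 3

3


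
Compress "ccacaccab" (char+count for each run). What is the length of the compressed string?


Input: ccacaccab
Runs:
  'c' x 2 => "c2"
  'a' x 1 => "a1"
  'c' x 1 => "c1"
  'a' x 1 => "a1"
  'c' x 2 => "c2"
  'a' x 1 => "a1"
  'b' x 1 => "b1"
Compressed: "c2a1c1a1c2a1b1"
Compressed length: 14

14


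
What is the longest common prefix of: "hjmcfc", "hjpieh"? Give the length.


Words: hjmcfc, hjpieh
  Position 0: all 'h' => match
  Position 1: all 'j' => match
  Position 2: ('m', 'p') => mismatch, stop
LCP = "hj" (length 2)

2


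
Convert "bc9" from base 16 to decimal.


Input: "bc9" in base 16
Positional expansion:
  Digit 'b' (value 11) x 16^2 = 2816
  Digit 'c' (value 12) x 16^1 = 192
  Digit '9' (value 9) x 16^0 = 9
Sum = 3017

3017


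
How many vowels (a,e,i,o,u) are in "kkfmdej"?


Input: kkfmdej
Checking each character:
  'k' at position 0: consonant
  'k' at position 1: consonant
  'f' at position 2: consonant
  'm' at position 3: consonant
  'd' at position 4: consonant
  'e' at position 5: vowel (running total: 1)
  'j' at position 6: consonant
Total vowels: 1

1


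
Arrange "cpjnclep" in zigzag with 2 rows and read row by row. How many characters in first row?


Zigzag "cpjnclep" into 2 rows:
Placing characters:
  'c' => row 0
  'p' => row 1
  'j' => row 0
  'n' => row 1
  'c' => row 0
  'l' => row 1
  'e' => row 0
  'p' => row 1
Rows:
  Row 0: "cjce"
  Row 1: "pnlp"
First row length: 4

4


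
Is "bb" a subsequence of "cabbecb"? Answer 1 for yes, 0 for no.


Check if "bb" is a subsequence of "cabbecb"
Greedy scan:
  Position 0 ('c'): no match needed
  Position 1 ('a'): no match needed
  Position 2 ('b'): matches sub[0] = 'b'
  Position 3 ('b'): matches sub[1] = 'b'
  Position 4 ('e'): no match needed
  Position 5 ('c'): no match needed
  Position 6 ('b'): no match needed
All 2 characters matched => is a subsequence

1


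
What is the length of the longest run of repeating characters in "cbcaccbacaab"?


Input: "cbcaccbacaab"
Scanning for longest run:
  Position 1 ('b'): new char, reset run to 1
  Position 2 ('c'): new char, reset run to 1
  Position 3 ('a'): new char, reset run to 1
  Position 4 ('c'): new char, reset run to 1
  Position 5 ('c'): continues run of 'c', length=2
  Position 6 ('b'): new char, reset run to 1
  Position 7 ('a'): new char, reset run to 1
  Position 8 ('c'): new char, reset run to 1
  Position 9 ('a'): new char, reset run to 1
  Position 10 ('a'): continues run of 'a', length=2
  Position 11 ('b'): new char, reset run to 1
Longest run: 'c' with length 2

2


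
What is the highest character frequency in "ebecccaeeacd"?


Input: ebecccaeeacd
Character counts:
  'a': 2
  'b': 1
  'c': 4
  'd': 1
  'e': 4
Maximum frequency: 4

4


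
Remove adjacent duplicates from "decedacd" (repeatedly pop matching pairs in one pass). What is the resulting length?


Input: decedacd
Stack-based adjacent duplicate removal:
  Read 'd': push. Stack: d
  Read 'e': push. Stack: de
  Read 'c': push. Stack: dec
  Read 'e': push. Stack: dece
  Read 'd': push. Stack: deced
  Read 'a': push. Stack: deceda
  Read 'c': push. Stack: decedac
  Read 'd': push. Stack: decedacd
Final stack: "decedacd" (length 8)

8


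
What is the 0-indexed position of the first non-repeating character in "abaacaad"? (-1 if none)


Input: abaacaad
Character frequencies:
  'a': 5
  'b': 1
  'c': 1
  'd': 1
Scanning left to right for freq == 1:
  Position 0 ('a'): freq=5, skip
  Position 1 ('b'): unique! => answer = 1

1


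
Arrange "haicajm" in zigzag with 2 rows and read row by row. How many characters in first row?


Zigzag "haicajm" into 2 rows:
Placing characters:
  'h' => row 0
  'a' => row 1
  'i' => row 0
  'c' => row 1
  'a' => row 0
  'j' => row 1
  'm' => row 0
Rows:
  Row 0: "hiam"
  Row 1: "acj"
First row length: 4

4


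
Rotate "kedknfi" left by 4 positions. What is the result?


Input: "kedknfi", rotate left by 4
First 4 characters: "kedk"
Remaining characters: "nfi"
Concatenate remaining + first: "nfi" + "kedk" = "nfikedk"

nfikedk


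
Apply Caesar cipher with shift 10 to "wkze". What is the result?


Caesar cipher: shift "wkze" by 10
  'w' (pos 22) + 10 = pos 6 = 'g'
  'k' (pos 10) + 10 = pos 20 = 'u'
  'z' (pos 25) + 10 = pos 9 = 'j'
  'e' (pos 4) + 10 = pos 14 = 'o'
Result: gujo

gujo


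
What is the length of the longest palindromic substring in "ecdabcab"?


Input: "ecdabcab"
Checking substrings for palindromes:
  No multi-char palindromic substrings found
Longest palindromic substring: "e" with length 1

1


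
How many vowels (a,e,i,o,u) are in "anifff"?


Input: anifff
Checking each character:
  'a' at position 0: vowel (running total: 1)
  'n' at position 1: consonant
  'i' at position 2: vowel (running total: 2)
  'f' at position 3: consonant
  'f' at position 4: consonant
  'f' at position 5: consonant
Total vowels: 2

2


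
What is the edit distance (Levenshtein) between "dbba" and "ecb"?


Computing edit distance: "dbba" -> "ecb"
DP table:
           e    c    b
      0    1    2    3
  d   1    1    2    3
  b   2    2    2    2
  b   3    3    3    2
  a   4    4    4    3
Edit distance = dp[4][3] = 3

3


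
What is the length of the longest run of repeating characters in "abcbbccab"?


Input: "abcbbccab"
Scanning for longest run:
  Position 1 ('b'): new char, reset run to 1
  Position 2 ('c'): new char, reset run to 1
  Position 3 ('b'): new char, reset run to 1
  Position 4 ('b'): continues run of 'b', length=2
  Position 5 ('c'): new char, reset run to 1
  Position 6 ('c'): continues run of 'c', length=2
  Position 7 ('a'): new char, reset run to 1
  Position 8 ('b'): new char, reset run to 1
Longest run: 'b' with length 2

2


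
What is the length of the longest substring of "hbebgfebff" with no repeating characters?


Input: "hbebgfebff"
Sliding window (track last position of each char):
  Position 0 ('h'): window [0,0] length 1 -- new best
  Position 1 ('b'): window [0,1] length 2 -- new best
  Position 2 ('e'): window [0,2] length 3 -- new best
  Position 3 ('b'): repeat (last at 1), move window start to 2
  Position 3 ('b'): window [2,3] length 2
  Position 4 ('g'): window [2,4] length 3
  Position 5 ('f'): window [2,5] length 4 -- new best
  Position 6 ('e'): repeat (last at 2), move window start to 3
  Position 6 ('e'): window [3,6] length 4
  Position 7 ('b'): repeat (last at 3), move window start to 4
  Position 7 ('b'): window [4,7] length 4
  Position 8 ('f'): repeat (last at 5), move window start to 6
  Position 8 ('f'): window [6,8] length 3
  Position 9 ('f'): repeat (last at 8), move window start to 9
  Position 9 ('f'): window [9,9] length 1
Longest substring with no repeats: "ebgf" with length 4

4


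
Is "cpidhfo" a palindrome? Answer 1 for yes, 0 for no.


Input: cpidhfo
Reversed: ofhdipc
  Compare pos 0 ('c') with pos 6 ('o'): MISMATCH
  Compare pos 1 ('p') with pos 5 ('f'): MISMATCH
  Compare pos 2 ('i') with pos 4 ('h'): MISMATCH
Result: not a palindrome

0


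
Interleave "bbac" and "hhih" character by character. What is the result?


Interleaving "bbac" and "hhih":
  Position 0: 'b' from first, 'h' from second => "bh"
  Position 1: 'b' from first, 'h' from second => "bh"
  Position 2: 'a' from first, 'i' from second => "ai"
  Position 3: 'c' from first, 'h' from second => "ch"
Result: bhbhaich

bhbhaich


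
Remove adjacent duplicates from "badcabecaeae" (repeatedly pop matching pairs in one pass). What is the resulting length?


Input: badcabecaeae
Stack-based adjacent duplicate removal:
  Read 'b': push. Stack: b
  Read 'a': push. Stack: ba
  Read 'd': push. Stack: bad
  Read 'c': push. Stack: badc
  Read 'a': push. Stack: badca
  Read 'b': push. Stack: badcab
  Read 'e': push. Stack: badcabe
  Read 'c': push. Stack: badcabec
  Read 'a': push. Stack: badcabeca
  Read 'e': push. Stack: badcabecae
  Read 'a': push. Stack: badcabecaea
  Read 'e': push. Stack: badcabecaeae
Final stack: "badcabecaeae" (length 12)

12


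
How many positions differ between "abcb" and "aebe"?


Comparing "abcb" and "aebe" position by position:
  Position 0: 'a' vs 'a' => same
  Position 1: 'b' vs 'e' => DIFFER
  Position 2: 'c' vs 'b' => DIFFER
  Position 3: 'b' vs 'e' => DIFFER
Positions that differ: 3

3


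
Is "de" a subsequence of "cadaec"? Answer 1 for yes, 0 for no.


Check if "de" is a subsequence of "cadaec"
Greedy scan:
  Position 0 ('c'): no match needed
  Position 1 ('a'): no match needed
  Position 2 ('d'): matches sub[0] = 'd'
  Position 3 ('a'): no match needed
  Position 4 ('e'): matches sub[1] = 'e'
  Position 5 ('c'): no match needed
All 2 characters matched => is a subsequence

1


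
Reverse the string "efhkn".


Input: efhkn
Reading characters right to left:
  Position 4: 'n'
  Position 3: 'k'
  Position 2: 'h'
  Position 1: 'f'
  Position 0: 'e'
Reversed: nkhfe

nkhfe


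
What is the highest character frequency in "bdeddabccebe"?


Input: bdeddabccebe
Character counts:
  'a': 1
  'b': 3
  'c': 2
  'd': 3
  'e': 3
Maximum frequency: 3

3


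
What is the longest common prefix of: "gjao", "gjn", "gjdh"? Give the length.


Words: gjao, gjn, gjdh
  Position 0: all 'g' => match
  Position 1: all 'j' => match
  Position 2: ('a', 'n', 'd') => mismatch, stop
LCP = "gj" (length 2)

2


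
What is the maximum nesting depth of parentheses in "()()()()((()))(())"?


Input: "()()()()((()))(())"
Tracking depth:
  Position 0 '(': depth becomes 1
  Position 1 ')': depth becomes 0
  Position 2 '(': depth becomes 1
  Position 3 ')': depth becomes 0
  Position 4 '(': depth becomes 1
  Position 5 ')': depth becomes 0
  Position 6 '(': depth becomes 1
  Position 7 ')': depth becomes 0
  Position 8 '(': depth becomes 1
  Position 9 '(': depth becomes 2
  Position 10 '(': depth becomes 3
  Position 11 ')': depth becomes 2
  Position 12 ')': depth becomes 1
  Position 13 ')': depth becomes 0
  Position 14 '(': depth becomes 1
  Position 15 '(': depth becomes 2
  Position 16 ')': depth becomes 1
  Position 17 ')': depth becomes 0
Maximum depth reached: 3

3


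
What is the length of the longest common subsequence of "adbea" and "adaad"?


LCS of "adbea" and "adaad"
DP table:
           a    d    a    a    d
      0    0    0    0    0    0
  a   0    1    1    1    1    1
  d   0    1    2    2    2    2
  b   0    1    2    2    2    2
  e   0    1    2    2    2    2
  a   0    1    2    3    3    3
LCS length = dp[5][5] = 3

3


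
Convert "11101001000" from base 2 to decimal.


Input: "11101001000" in base 2
Positional expansion:
  Digit '1' (value 1) x 2^10 = 1024
  Digit '1' (value 1) x 2^9 = 512
  Digit '1' (value 1) x 2^8 = 256
  Digit '0' (value 0) x 2^7 = 0
  Digit '1' (value 1) x 2^6 = 64
  Digit '0' (value 0) x 2^5 = 0
  Digit '0' (value 0) x 2^4 = 0
  Digit '1' (value 1) x 2^3 = 8
  Digit '0' (value 0) x 2^2 = 0
  Digit '0' (value 0) x 2^1 = 0
  Digit '0' (value 0) x 2^0 = 0
Sum = 1864

1864


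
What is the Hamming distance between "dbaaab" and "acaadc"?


Comparing "dbaaab" and "acaadc" position by position:
  Position 0: 'd' vs 'a' => differ
  Position 1: 'b' vs 'c' => differ
  Position 2: 'a' vs 'a' => same
  Position 3: 'a' vs 'a' => same
  Position 4: 'a' vs 'd' => differ
  Position 5: 'b' vs 'c' => differ
Total differences (Hamming distance): 4

4


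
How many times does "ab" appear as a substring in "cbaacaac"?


Searching for "ab" in "cbaacaac"
Scanning each position:
  Position 0: "cb" => no
  Position 1: "ba" => no
  Position 2: "aa" => no
  Position 3: "ac" => no
  Position 4: "ca" => no
  Position 5: "aa" => no
  Position 6: "ac" => no
Total occurrences: 0

0


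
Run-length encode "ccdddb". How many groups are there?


Input: ccdddb
Scanning for consecutive runs:
  Group 1: 'c' x 2 (positions 0-1)
  Group 2: 'd' x 3 (positions 2-4)
  Group 3: 'b' x 1 (positions 5-5)
Total groups: 3

3


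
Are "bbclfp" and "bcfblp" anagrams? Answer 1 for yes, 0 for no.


Strings: "bbclfp", "bcfblp"
Sorted first:  bbcflp
Sorted second: bbcflp
Sorted forms match => anagrams

1


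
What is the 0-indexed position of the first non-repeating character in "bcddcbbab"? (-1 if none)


Input: bcddcbbab
Character frequencies:
  'a': 1
  'b': 4
  'c': 2
  'd': 2
Scanning left to right for freq == 1:
  Position 0 ('b'): freq=4, skip
  Position 1 ('c'): freq=2, skip
  Position 2 ('d'): freq=2, skip
  Position 3 ('d'): freq=2, skip
  Position 4 ('c'): freq=2, skip
  Position 5 ('b'): freq=4, skip
  Position 6 ('b'): freq=4, skip
  Position 7 ('a'): unique! => answer = 7

7


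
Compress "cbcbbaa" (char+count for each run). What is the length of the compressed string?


Input: cbcbbaa
Runs:
  'c' x 1 => "c1"
  'b' x 1 => "b1"
  'c' x 1 => "c1"
  'b' x 2 => "b2"
  'a' x 2 => "a2"
Compressed: "c1b1c1b2a2"
Compressed length: 10

10


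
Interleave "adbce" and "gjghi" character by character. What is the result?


Interleaving "adbce" and "gjghi":
  Position 0: 'a' from first, 'g' from second => "ag"
  Position 1: 'd' from first, 'j' from second => "dj"
  Position 2: 'b' from first, 'g' from second => "bg"
  Position 3: 'c' from first, 'h' from second => "ch"
  Position 4: 'e' from first, 'i' from second => "ei"
Result: agdjbgchei

agdjbgchei


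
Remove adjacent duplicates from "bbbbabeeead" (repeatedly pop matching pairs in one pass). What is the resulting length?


Input: bbbbabeeead
Stack-based adjacent duplicate removal:
  Read 'b': push. Stack: b
  Read 'b': matches stack top 'b' => pop. Stack: (empty)
  Read 'b': push. Stack: b
  Read 'b': matches stack top 'b' => pop. Stack: (empty)
  Read 'a': push. Stack: a
  Read 'b': push. Stack: ab
  Read 'e': push. Stack: abe
  Read 'e': matches stack top 'e' => pop. Stack: ab
  Read 'e': push. Stack: abe
  Read 'a': push. Stack: abea
  Read 'd': push. Stack: abead
Final stack: "abead" (length 5)

5


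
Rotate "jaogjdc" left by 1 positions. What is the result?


Input: "jaogjdc", rotate left by 1
First 1 characters: "j"
Remaining characters: "aogjdc"
Concatenate remaining + first: "aogjdc" + "j" = "aogjdcj"

aogjdcj


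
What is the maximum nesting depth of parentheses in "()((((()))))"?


Input: "()((((()))))"
Tracking depth:
  Position 0 '(': depth becomes 1
  Position 1 ')': depth becomes 0
  Position 2 '(': depth becomes 1
  Position 3 '(': depth becomes 2
  Position 4 '(': depth becomes 3
  Position 5 '(': depth becomes 4
  Position 6 '(': depth becomes 5
  Position 7 ')': depth becomes 4
  Position 8 ')': depth becomes 3
  Position 9 ')': depth becomes 2
  Position 10 ')': depth becomes 1
  Position 11 ')': depth becomes 0
Maximum depth reached: 5

5


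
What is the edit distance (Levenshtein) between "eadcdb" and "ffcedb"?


Computing edit distance: "eadcdb" -> "ffcedb"
DP table:
           f    f    c    e    d    b
      0    1    2    3    4    5    6
  e   1    1    2    3    3    4    5
  a   2    2    2    3    4    4    5
  d   3    3    3    3    4    4    5
  c   4    4    4    3    4    5    5
  d   5    5    5    4    4    4    5
  b   6    6    6    5    5    5    4
Edit distance = dp[6][6] = 4

4


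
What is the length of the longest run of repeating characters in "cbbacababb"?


Input: "cbbacababb"
Scanning for longest run:
  Position 1 ('b'): new char, reset run to 1
  Position 2 ('b'): continues run of 'b', length=2
  Position 3 ('a'): new char, reset run to 1
  Position 4 ('c'): new char, reset run to 1
  Position 5 ('a'): new char, reset run to 1
  Position 6 ('b'): new char, reset run to 1
  Position 7 ('a'): new char, reset run to 1
  Position 8 ('b'): new char, reset run to 1
  Position 9 ('b'): continues run of 'b', length=2
Longest run: 'b' with length 2

2


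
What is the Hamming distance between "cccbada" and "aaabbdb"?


Comparing "cccbada" and "aaabbdb" position by position:
  Position 0: 'c' vs 'a' => differ
  Position 1: 'c' vs 'a' => differ
  Position 2: 'c' vs 'a' => differ
  Position 3: 'b' vs 'b' => same
  Position 4: 'a' vs 'b' => differ
  Position 5: 'd' vs 'd' => same
  Position 6: 'a' vs 'b' => differ
Total differences (Hamming distance): 5

5


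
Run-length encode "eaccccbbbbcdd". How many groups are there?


Input: eaccccbbbbcdd
Scanning for consecutive runs:
  Group 1: 'e' x 1 (positions 0-0)
  Group 2: 'a' x 1 (positions 1-1)
  Group 3: 'c' x 4 (positions 2-5)
  Group 4: 'b' x 4 (positions 6-9)
  Group 5: 'c' x 1 (positions 10-10)
  Group 6: 'd' x 2 (positions 11-12)
Total groups: 6

6


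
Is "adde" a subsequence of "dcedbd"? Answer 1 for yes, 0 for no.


Check if "adde" is a subsequence of "dcedbd"
Greedy scan:
  Position 0 ('d'): no match needed
  Position 1 ('c'): no match needed
  Position 2 ('e'): no match needed
  Position 3 ('d'): no match needed
  Position 4 ('b'): no match needed
  Position 5 ('d'): no match needed
Only matched 0/4 characters => not a subsequence

0


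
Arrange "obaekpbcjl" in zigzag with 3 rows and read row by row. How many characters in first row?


Zigzag "obaekpbcjl" into 3 rows:
Placing characters:
  'o' => row 0
  'b' => row 1
  'a' => row 2
  'e' => row 1
  'k' => row 0
  'p' => row 1
  'b' => row 2
  'c' => row 1
  'j' => row 0
  'l' => row 1
Rows:
  Row 0: "okj"
  Row 1: "bepcl"
  Row 2: "ab"
First row length: 3

3


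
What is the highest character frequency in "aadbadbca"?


Input: aadbadbca
Character counts:
  'a': 4
  'b': 2
  'c': 1
  'd': 2
Maximum frequency: 4

4


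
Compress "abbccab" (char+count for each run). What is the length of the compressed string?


Input: abbccab
Runs:
  'a' x 1 => "a1"
  'b' x 2 => "b2"
  'c' x 2 => "c2"
  'a' x 1 => "a1"
  'b' x 1 => "b1"
Compressed: "a1b2c2a1b1"
Compressed length: 10

10


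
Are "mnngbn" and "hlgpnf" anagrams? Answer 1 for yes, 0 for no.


Strings: "mnngbn", "hlgpnf"
Sorted first:  bgmnnn
Sorted second: fghlnp
Differ at position 0: 'b' vs 'f' => not anagrams

0


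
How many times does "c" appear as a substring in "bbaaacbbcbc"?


Searching for "c" in "bbaaacbbcbc"
Scanning each position:
  Position 0: "b" => no
  Position 1: "b" => no
  Position 2: "a" => no
  Position 3: "a" => no
  Position 4: "a" => no
  Position 5: "c" => MATCH
  Position 6: "b" => no
  Position 7: "b" => no
  Position 8: "c" => MATCH
  Position 9: "b" => no
  Position 10: "c" => MATCH
Total occurrences: 3

3


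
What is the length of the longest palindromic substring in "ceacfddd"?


Input: "ceacfddd"
Checking substrings for palindromes:
  [5:8] "ddd" (len 3) => palindrome
  [5:7] "dd" (len 2) => palindrome
  [6:8] "dd" (len 2) => palindrome
Longest palindromic substring: "ddd" with length 3

3


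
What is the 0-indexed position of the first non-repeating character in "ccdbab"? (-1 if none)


Input: ccdbab
Character frequencies:
  'a': 1
  'b': 2
  'c': 2
  'd': 1
Scanning left to right for freq == 1:
  Position 0 ('c'): freq=2, skip
  Position 1 ('c'): freq=2, skip
  Position 2 ('d'): unique! => answer = 2

2


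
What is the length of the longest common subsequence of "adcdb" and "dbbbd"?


LCS of "adcdb" and "dbbbd"
DP table:
           d    b    b    b    d
      0    0    0    0    0    0
  a   0    0    0    0    0    0
  d   0    1    1    1    1    1
  c   0    1    1    1    1    1
  d   0    1    1    1    1    2
  b   0    1    2    2    2    2
LCS length = dp[5][5] = 2

2


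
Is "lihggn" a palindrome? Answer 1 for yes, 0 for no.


Input: lihggn
Reversed: ngghil
  Compare pos 0 ('l') with pos 5 ('n'): MISMATCH
  Compare pos 1 ('i') with pos 4 ('g'): MISMATCH
  Compare pos 2 ('h') with pos 3 ('g'): MISMATCH
Result: not a palindrome

0


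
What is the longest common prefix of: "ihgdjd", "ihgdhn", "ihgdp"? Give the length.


Words: ihgdjd, ihgdhn, ihgdp
  Position 0: all 'i' => match
  Position 1: all 'h' => match
  Position 2: all 'g' => match
  Position 3: all 'd' => match
  Position 4: ('j', 'h', 'p') => mismatch, stop
LCP = "ihgd" (length 4)

4


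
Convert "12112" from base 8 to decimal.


Input: "12112" in base 8
Positional expansion:
  Digit '1' (value 1) x 8^4 = 4096
  Digit '2' (value 2) x 8^3 = 1024
  Digit '1' (value 1) x 8^2 = 64
  Digit '1' (value 1) x 8^1 = 8
  Digit '2' (value 2) x 8^0 = 2
Sum = 5194

5194


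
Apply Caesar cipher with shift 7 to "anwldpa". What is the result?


Caesar cipher: shift "anwldpa" by 7
  'a' (pos 0) + 7 = pos 7 = 'h'
  'n' (pos 13) + 7 = pos 20 = 'u'
  'w' (pos 22) + 7 = pos 3 = 'd'
  'l' (pos 11) + 7 = pos 18 = 's'
  'd' (pos 3) + 7 = pos 10 = 'k'
  'p' (pos 15) + 7 = pos 22 = 'w'
  'a' (pos 0) + 7 = pos 7 = 'h'
Result: hudskwh

hudskwh


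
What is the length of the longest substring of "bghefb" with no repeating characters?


Input: "bghefb"
Sliding window (track last position of each char):
  Position 0 ('b'): window [0,0] length 1 -- new best
  Position 1 ('g'): window [0,1] length 2 -- new best
  Position 2 ('h'): window [0,2] length 3 -- new best
  Position 3 ('e'): window [0,3] length 4 -- new best
  Position 4 ('f'): window [0,4] length 5 -- new best
  Position 5 ('b'): repeat (last at 0), move window start to 1
  Position 5 ('b'): window [1,5] length 5
Longest substring with no repeats: "bghef" with length 5

5


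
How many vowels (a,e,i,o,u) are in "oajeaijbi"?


Input: oajeaijbi
Checking each character:
  'o' at position 0: vowel (running total: 1)
  'a' at position 1: vowel (running total: 2)
  'j' at position 2: consonant
  'e' at position 3: vowel (running total: 3)
  'a' at position 4: vowel (running total: 4)
  'i' at position 5: vowel (running total: 5)
  'j' at position 6: consonant
  'b' at position 7: consonant
  'i' at position 8: vowel (running total: 6)
Total vowels: 6

6


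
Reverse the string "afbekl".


Input: afbekl
Reading characters right to left:
  Position 5: 'l'
  Position 4: 'k'
  Position 3: 'e'
  Position 2: 'b'
  Position 1: 'f'
  Position 0: 'a'
Reversed: lkebfa

lkebfa


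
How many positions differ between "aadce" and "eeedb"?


Comparing "aadce" and "eeedb" position by position:
  Position 0: 'a' vs 'e' => DIFFER
  Position 1: 'a' vs 'e' => DIFFER
  Position 2: 'd' vs 'e' => DIFFER
  Position 3: 'c' vs 'd' => DIFFER
  Position 4: 'e' vs 'b' => DIFFER
Positions that differ: 5

5


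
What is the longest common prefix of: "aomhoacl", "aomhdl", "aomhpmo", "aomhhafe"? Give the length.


Words: aomhoacl, aomhdl, aomhpmo, aomhhafe
  Position 0: all 'a' => match
  Position 1: all 'o' => match
  Position 2: all 'm' => match
  Position 3: all 'h' => match
  Position 4: ('o', 'd', 'p', 'h') => mismatch, stop
LCP = "aomh" (length 4)

4


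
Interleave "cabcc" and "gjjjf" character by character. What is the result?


Interleaving "cabcc" and "gjjjf":
  Position 0: 'c' from first, 'g' from second => "cg"
  Position 1: 'a' from first, 'j' from second => "aj"
  Position 2: 'b' from first, 'j' from second => "bj"
  Position 3: 'c' from first, 'j' from second => "cj"
  Position 4: 'c' from first, 'f' from second => "cf"
Result: cgajbjcjcf

cgajbjcjcf


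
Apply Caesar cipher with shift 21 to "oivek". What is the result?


Caesar cipher: shift "oivek" by 21
  'o' (pos 14) + 21 = pos 9 = 'j'
  'i' (pos 8) + 21 = pos 3 = 'd'
  'v' (pos 21) + 21 = pos 16 = 'q'
  'e' (pos 4) + 21 = pos 25 = 'z'
  'k' (pos 10) + 21 = pos 5 = 'f'
Result: jdqzf

jdqzf


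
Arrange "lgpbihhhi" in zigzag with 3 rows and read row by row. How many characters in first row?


Zigzag "lgpbihhhi" into 3 rows:
Placing characters:
  'l' => row 0
  'g' => row 1
  'p' => row 2
  'b' => row 1
  'i' => row 0
  'h' => row 1
  'h' => row 2
  'h' => row 1
  'i' => row 0
Rows:
  Row 0: "lii"
  Row 1: "gbhh"
  Row 2: "ph"
First row length: 3

3


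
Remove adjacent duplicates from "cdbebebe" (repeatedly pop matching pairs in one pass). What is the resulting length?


Input: cdbebebe
Stack-based adjacent duplicate removal:
  Read 'c': push. Stack: c
  Read 'd': push. Stack: cd
  Read 'b': push. Stack: cdb
  Read 'e': push. Stack: cdbe
  Read 'b': push. Stack: cdbeb
  Read 'e': push. Stack: cdbebe
  Read 'b': push. Stack: cdbebeb
  Read 'e': push. Stack: cdbebebe
Final stack: "cdbebebe" (length 8)

8


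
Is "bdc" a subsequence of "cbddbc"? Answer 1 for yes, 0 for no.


Check if "bdc" is a subsequence of "cbddbc"
Greedy scan:
  Position 0 ('c'): no match needed
  Position 1 ('b'): matches sub[0] = 'b'
  Position 2 ('d'): matches sub[1] = 'd'
  Position 3 ('d'): no match needed
  Position 4 ('b'): no match needed
  Position 5 ('c'): matches sub[2] = 'c'
All 3 characters matched => is a subsequence

1


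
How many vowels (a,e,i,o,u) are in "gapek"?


Input: gapek
Checking each character:
  'g' at position 0: consonant
  'a' at position 1: vowel (running total: 1)
  'p' at position 2: consonant
  'e' at position 3: vowel (running total: 2)
  'k' at position 4: consonant
Total vowels: 2

2


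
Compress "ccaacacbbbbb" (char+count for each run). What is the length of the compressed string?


Input: ccaacacbbbbb
Runs:
  'c' x 2 => "c2"
  'a' x 2 => "a2"
  'c' x 1 => "c1"
  'a' x 1 => "a1"
  'c' x 1 => "c1"
  'b' x 5 => "b5"
Compressed: "c2a2c1a1c1b5"
Compressed length: 12

12


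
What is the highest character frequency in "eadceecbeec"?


Input: eadceecbeec
Character counts:
  'a': 1
  'b': 1
  'c': 3
  'd': 1
  'e': 5
Maximum frequency: 5

5


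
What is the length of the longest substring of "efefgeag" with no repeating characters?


Input: "efefgeag"
Sliding window (track last position of each char):
  Position 0 ('e'): window [0,0] length 1 -- new best
  Position 1 ('f'): window [0,1] length 2 -- new best
  Position 2 ('e'): repeat (last at 0), move window start to 1
  Position 2 ('e'): window [1,2] length 2
  Position 3 ('f'): repeat (last at 1), move window start to 2
  Position 3 ('f'): window [2,3] length 2
  Position 4 ('g'): window [2,4] length 3 -- new best
  Position 5 ('e'): repeat (last at 2), move window start to 3
  Position 5 ('e'): window [3,5] length 3
  Position 6 ('a'): window [3,6] length 4 -- new best
  Position 7 ('g'): repeat (last at 4), move window start to 5
  Position 7 ('g'): window [5,7] length 3
Longest substring with no repeats: "fgea" with length 4

4


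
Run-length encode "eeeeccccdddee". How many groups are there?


Input: eeeeccccdddee
Scanning for consecutive runs:
  Group 1: 'e' x 4 (positions 0-3)
  Group 2: 'c' x 4 (positions 4-7)
  Group 3: 'd' x 3 (positions 8-10)
  Group 4: 'e' x 2 (positions 11-12)
Total groups: 4

4


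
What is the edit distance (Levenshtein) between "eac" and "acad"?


Computing edit distance: "eac" -> "acad"
DP table:
           a    c    a    d
      0    1    2    3    4
  e   1    1    2    3    4
  a   2    1    2    2    3
  c   3    2    1    2    3
Edit distance = dp[3][4] = 3

3


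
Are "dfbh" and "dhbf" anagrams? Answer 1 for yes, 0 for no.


Strings: "dfbh", "dhbf"
Sorted first:  bdfh
Sorted second: bdfh
Sorted forms match => anagrams

1


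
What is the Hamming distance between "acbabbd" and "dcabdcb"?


Comparing "acbabbd" and "dcabdcb" position by position:
  Position 0: 'a' vs 'd' => differ
  Position 1: 'c' vs 'c' => same
  Position 2: 'b' vs 'a' => differ
  Position 3: 'a' vs 'b' => differ
  Position 4: 'b' vs 'd' => differ
  Position 5: 'b' vs 'c' => differ
  Position 6: 'd' vs 'b' => differ
Total differences (Hamming distance): 6

6


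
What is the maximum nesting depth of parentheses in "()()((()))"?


Input: "()()((()))"
Tracking depth:
  Position 0 '(': depth becomes 1
  Position 1 ')': depth becomes 0
  Position 2 '(': depth becomes 1
  Position 3 ')': depth becomes 0
  Position 4 '(': depth becomes 1
  Position 5 '(': depth becomes 2
  Position 6 '(': depth becomes 3
  Position 7 ')': depth becomes 2
  Position 8 ')': depth becomes 1
  Position 9 ')': depth becomes 0
Maximum depth reached: 3

3


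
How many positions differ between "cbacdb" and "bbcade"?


Comparing "cbacdb" and "bbcade" position by position:
  Position 0: 'c' vs 'b' => DIFFER
  Position 1: 'b' vs 'b' => same
  Position 2: 'a' vs 'c' => DIFFER
  Position 3: 'c' vs 'a' => DIFFER
  Position 4: 'd' vs 'd' => same
  Position 5: 'b' vs 'e' => DIFFER
Positions that differ: 4

4


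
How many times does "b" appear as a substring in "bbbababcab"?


Searching for "b" in "bbbababcab"
Scanning each position:
  Position 0: "b" => MATCH
  Position 1: "b" => MATCH
  Position 2: "b" => MATCH
  Position 3: "a" => no
  Position 4: "b" => MATCH
  Position 5: "a" => no
  Position 6: "b" => MATCH
  Position 7: "c" => no
  Position 8: "a" => no
  Position 9: "b" => MATCH
Total occurrences: 6

6


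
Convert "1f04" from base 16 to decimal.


Input: "1f04" in base 16
Positional expansion:
  Digit '1' (value 1) x 16^3 = 4096
  Digit 'f' (value 15) x 16^2 = 3840
  Digit '0' (value 0) x 16^1 = 0
  Digit '4' (value 4) x 16^0 = 4
Sum = 7940

7940


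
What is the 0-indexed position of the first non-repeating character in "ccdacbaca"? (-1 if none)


Input: ccdacbaca
Character frequencies:
  'a': 3
  'b': 1
  'c': 4
  'd': 1
Scanning left to right for freq == 1:
  Position 0 ('c'): freq=4, skip
  Position 1 ('c'): freq=4, skip
  Position 2 ('d'): unique! => answer = 2

2


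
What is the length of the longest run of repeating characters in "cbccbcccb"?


Input: "cbccbcccb"
Scanning for longest run:
  Position 1 ('b'): new char, reset run to 1
  Position 2 ('c'): new char, reset run to 1
  Position 3 ('c'): continues run of 'c', length=2
  Position 4 ('b'): new char, reset run to 1
  Position 5 ('c'): new char, reset run to 1
  Position 6 ('c'): continues run of 'c', length=2
  Position 7 ('c'): continues run of 'c', length=3
  Position 8 ('b'): new char, reset run to 1
Longest run: 'c' with length 3

3


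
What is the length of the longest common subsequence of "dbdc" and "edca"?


LCS of "dbdc" and "edca"
DP table:
           e    d    c    a
      0    0    0    0    0
  d   0    0    1    1    1
  b   0    0    1    1    1
  d   0    0    1    1    1
  c   0    0    1    2    2
LCS length = dp[4][4] = 2

2


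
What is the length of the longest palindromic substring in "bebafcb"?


Input: "bebafcb"
Checking substrings for palindromes:
  [0:3] "beb" (len 3) => palindrome
Longest palindromic substring: "beb" with length 3

3


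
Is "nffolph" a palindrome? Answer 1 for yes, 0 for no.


Input: nffolph
Reversed: hploffn
  Compare pos 0 ('n') with pos 6 ('h'): MISMATCH
  Compare pos 1 ('f') with pos 5 ('p'): MISMATCH
  Compare pos 2 ('f') with pos 4 ('l'): MISMATCH
Result: not a palindrome

0


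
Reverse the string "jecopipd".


Input: jecopipd
Reading characters right to left:
  Position 7: 'd'
  Position 6: 'p'
  Position 5: 'i'
  Position 4: 'p'
  Position 3: 'o'
  Position 2: 'c'
  Position 1: 'e'
  Position 0: 'j'
Reversed: dpipocej

dpipocej


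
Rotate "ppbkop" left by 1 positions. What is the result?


Input: "ppbkop", rotate left by 1
First 1 characters: "p"
Remaining characters: "pbkop"
Concatenate remaining + first: "pbkop" + "p" = "pbkopp"

pbkopp


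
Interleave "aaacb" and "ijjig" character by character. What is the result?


Interleaving "aaacb" and "ijjig":
  Position 0: 'a' from first, 'i' from second => "ai"
  Position 1: 'a' from first, 'j' from second => "aj"
  Position 2: 'a' from first, 'j' from second => "aj"
  Position 3: 'c' from first, 'i' from second => "ci"
  Position 4: 'b' from first, 'g' from second => "bg"
Result: aiajajcibg

aiajajcibg


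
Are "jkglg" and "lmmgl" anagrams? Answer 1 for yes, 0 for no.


Strings: "jkglg", "lmmgl"
Sorted first:  ggjkl
Sorted second: gllmm
Differ at position 1: 'g' vs 'l' => not anagrams

0


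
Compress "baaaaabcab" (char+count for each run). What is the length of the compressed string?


Input: baaaaabcab
Runs:
  'b' x 1 => "b1"
  'a' x 5 => "a5"
  'b' x 1 => "b1"
  'c' x 1 => "c1"
  'a' x 1 => "a1"
  'b' x 1 => "b1"
Compressed: "b1a5b1c1a1b1"
Compressed length: 12

12


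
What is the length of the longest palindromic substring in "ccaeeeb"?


Input: "ccaeeeb"
Checking substrings for palindromes:
  [3:6] "eee" (len 3) => palindrome
  [0:2] "cc" (len 2) => palindrome
  [3:5] "ee" (len 2) => palindrome
  [4:6] "ee" (len 2) => palindrome
Longest palindromic substring: "eee" with length 3

3
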